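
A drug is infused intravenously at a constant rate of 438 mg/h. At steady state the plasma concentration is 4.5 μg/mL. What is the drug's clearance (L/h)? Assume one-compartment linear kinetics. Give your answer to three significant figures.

At steady state, infusion rate = CL × Css, so CL = rate / Css.
CL = 438 / 4.5 = 97.33 L/h

97.3 L/h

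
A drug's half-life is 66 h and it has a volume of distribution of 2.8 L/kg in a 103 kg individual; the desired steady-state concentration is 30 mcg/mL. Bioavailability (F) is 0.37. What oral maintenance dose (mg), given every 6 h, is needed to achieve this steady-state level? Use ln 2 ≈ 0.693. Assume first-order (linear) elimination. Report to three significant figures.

Vd(total) = 103 kg × 2.8 L/kg = 288.4 L
CL = ln 2 · Vd / t½ = 0.693 × 288.4 / 66 = 3.028 L/h
D = CL × Css × τ / F = 3.028 × 30 × 6 / 0.37 = 1473 mg

1470 mg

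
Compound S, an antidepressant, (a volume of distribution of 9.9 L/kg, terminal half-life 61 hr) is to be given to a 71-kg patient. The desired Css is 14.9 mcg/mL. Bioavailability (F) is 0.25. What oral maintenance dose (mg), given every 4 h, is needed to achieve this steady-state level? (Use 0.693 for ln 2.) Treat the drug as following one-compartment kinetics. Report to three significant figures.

Total Vd = 9.9 × 71 = 702.9 L
CL = ln 2 · Vd / t½ = 0.693 × 702.9 / 61 = 7.985 L/h
D = CL × Css × τ / F = 7.985 × 14.9 × 4 / 0.25 = 1904 mg

1900 mg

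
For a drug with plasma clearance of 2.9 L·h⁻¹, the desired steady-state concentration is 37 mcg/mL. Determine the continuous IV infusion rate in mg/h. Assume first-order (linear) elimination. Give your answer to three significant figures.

At steady state, infusion rate equals elimination rate: rate in = CL × Css.
Infusion rate = CL · Css = 2.900 L/h × 37 mg/L = 107.3 mg/h

107 mg/h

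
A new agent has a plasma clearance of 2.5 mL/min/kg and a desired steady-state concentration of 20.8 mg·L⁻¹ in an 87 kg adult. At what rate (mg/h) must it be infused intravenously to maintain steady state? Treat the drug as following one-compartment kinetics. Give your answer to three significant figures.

CL = 2.5 mL/min/kg × 87 kg = 217.5 mL/min = 217.5 × 60/1000 = 13.05 L/h
Rate = CL × Css = 13.05 × 20.8 = 271.4 mg/h

271 mg/h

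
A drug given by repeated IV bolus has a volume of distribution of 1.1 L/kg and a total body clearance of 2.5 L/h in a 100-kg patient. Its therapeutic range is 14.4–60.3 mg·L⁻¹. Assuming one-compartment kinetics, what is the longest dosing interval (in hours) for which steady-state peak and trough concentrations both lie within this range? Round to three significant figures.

63.0 h

Total Vd = 1.1 × 100 = 110.0 L
k = CL / Vd = 2.500 / 110.0 = 0.02273 h⁻¹
Between IV bolus doses, concentration decays as C = C₀·e^(−kτ), so C_peak/C_trough = e^(kτ).
τ_max = ln(C_peak/C_trough) / k = ln(60.3/14.4) / 0.02273 = 1.432 / 0.02273 = 63.00 h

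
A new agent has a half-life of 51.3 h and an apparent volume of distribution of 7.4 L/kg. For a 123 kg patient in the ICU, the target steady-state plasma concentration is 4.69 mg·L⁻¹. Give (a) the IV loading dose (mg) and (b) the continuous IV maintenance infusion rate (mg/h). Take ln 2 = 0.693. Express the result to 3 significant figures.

Vd(total) = 123 kg × 7.4 L/kg = 910.2 L
LD = Vd × C = 910.2 × 4.69 = 4269 mg
CL = 0.693 × Vd / t½ = 0.693 × 910.2 / 51.3 = 12.30 L/h
Infusion rate = CL × Css = 12.30 × 4.69 = 57.69 mg/h

(a) 4270 mg; (b) 57.7 mg/h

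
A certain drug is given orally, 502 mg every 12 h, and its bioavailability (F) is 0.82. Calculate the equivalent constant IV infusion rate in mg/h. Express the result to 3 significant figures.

34.3 mg/h

Equivalent systemic input: infusion rate = F·D/τ.
Rate = 0.82 × 502 / 12 = 34.30 mg/h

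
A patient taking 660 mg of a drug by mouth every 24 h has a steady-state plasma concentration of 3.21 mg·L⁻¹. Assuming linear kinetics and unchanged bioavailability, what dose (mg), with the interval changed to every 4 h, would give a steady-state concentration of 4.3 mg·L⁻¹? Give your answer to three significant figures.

With linear kinetics, Css is proportional to dose rate (D/τ) at fixed clearance.
D₂ = D₁ × (Css,target / Css,current) × (τ₂/τ₁) = 660 × (4.3/3.21) × (4/24) = 147.4 mg

147 mg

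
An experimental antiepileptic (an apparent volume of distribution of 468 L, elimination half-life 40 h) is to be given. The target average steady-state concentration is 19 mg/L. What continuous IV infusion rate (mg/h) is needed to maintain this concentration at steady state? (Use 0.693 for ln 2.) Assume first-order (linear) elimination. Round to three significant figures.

k = 0.693/40 = 0.01733 h⁻¹, so CL = k·Vd = 0.01733 × 468.0 = 8.110 L/h
Infusion rate = CL × Css = 8.110 × 19 = 154.1 mg/h

154 mg/h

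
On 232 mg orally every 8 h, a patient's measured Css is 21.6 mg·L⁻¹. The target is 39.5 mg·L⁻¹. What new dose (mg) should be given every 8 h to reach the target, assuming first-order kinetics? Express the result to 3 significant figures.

With linear kinetics, Css is proportional to dose rate (D/τ) at fixed clearance.
D₂ = D₁ × (Css,target / Css,current) = 232 × 39.5/21.6 = 424.3 mg

424 mg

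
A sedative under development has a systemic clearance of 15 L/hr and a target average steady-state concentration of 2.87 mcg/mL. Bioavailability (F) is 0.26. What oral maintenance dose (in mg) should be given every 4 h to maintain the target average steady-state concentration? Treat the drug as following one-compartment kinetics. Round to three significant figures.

D = CL × Css × τ / F = 15.00 × 2.87 × 4 / 0.26 = 662.3 mg

662 mg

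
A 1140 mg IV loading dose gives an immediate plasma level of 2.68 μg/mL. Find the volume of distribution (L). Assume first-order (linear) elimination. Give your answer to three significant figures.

Immediately after an IV bolus, C₀ = Dose / Vd, so Vd = Dose / C₀.
Vd = 1140 / 2.68 = 425.4 L

425 L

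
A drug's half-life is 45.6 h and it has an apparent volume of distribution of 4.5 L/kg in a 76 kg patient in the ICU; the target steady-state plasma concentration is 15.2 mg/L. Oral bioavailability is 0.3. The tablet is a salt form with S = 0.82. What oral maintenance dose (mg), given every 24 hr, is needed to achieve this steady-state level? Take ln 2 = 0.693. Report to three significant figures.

7710 mg

Vd = 4.5 L/kg × 76 kg = 342.0 L
CL = 0.693 × Vd / t½ = 0.693 × 342.0 / 45.6 = 5.198 L/h
D = CL × Css × τ / F / S = 5.198 × 15.2 × 24 / 0.3 / 0.82 = 7708 mg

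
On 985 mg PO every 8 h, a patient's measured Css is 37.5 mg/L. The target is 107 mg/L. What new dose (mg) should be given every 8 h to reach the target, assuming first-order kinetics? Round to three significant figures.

2810 mg

With linear kinetics, Css is proportional to dose rate (D/τ) at fixed clearance.
D₂ = D₁ × (Css,target / Css,current) = 985 × 107/37.5 = 2811 mg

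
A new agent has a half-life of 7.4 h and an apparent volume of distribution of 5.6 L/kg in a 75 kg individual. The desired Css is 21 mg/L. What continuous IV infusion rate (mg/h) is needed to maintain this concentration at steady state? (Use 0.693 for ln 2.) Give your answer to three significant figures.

826 mg/h

Total Vd = 5.6 × 75 = 420.0 L
CL = ln 2 · Vd / t½ = 0.693 × 420.0 / 7.4 = 39.33 L/h
Infusion rate = CL × Css = 39.33 × 21 = 825.9 mg/h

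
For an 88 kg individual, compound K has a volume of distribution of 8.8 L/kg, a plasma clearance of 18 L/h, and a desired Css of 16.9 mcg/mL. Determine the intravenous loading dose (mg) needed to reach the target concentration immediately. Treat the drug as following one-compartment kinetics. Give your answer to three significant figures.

Total Vd = 8.8 × 88 = 774.4 L
LD = Vd × C = 774.4 × 16.90 = 13090 mg

13100 mg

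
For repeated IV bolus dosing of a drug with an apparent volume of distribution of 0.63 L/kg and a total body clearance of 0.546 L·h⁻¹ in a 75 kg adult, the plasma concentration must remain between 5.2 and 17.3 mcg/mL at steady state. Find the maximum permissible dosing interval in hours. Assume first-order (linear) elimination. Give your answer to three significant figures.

Total Vd = 0.63 × 75 = 47.25 L
k = CL / Vd = 0.5460 / 47.25 = 0.01156 h⁻¹
Between IV bolus doses, concentration decays as C = C₀·e^(−kτ), so C_peak/C_trough = e^(kτ).
τ_max = ln(C_peak/C_trough) / k = ln(17.3/5.2) / 0.01156 = 1.202 / 0.01156 = 104.0 h

104 h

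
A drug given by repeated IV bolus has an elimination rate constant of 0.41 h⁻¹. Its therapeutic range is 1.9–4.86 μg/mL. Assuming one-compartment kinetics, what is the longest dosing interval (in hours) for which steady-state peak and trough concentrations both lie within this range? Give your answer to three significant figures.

2.29 h

Between IV bolus doses, concentration decays as C = C₀·e^(−kτ), so C_peak/C_trough = e^(kτ).
τ_max = ln(C_peak/C_trough) / k = ln(4.86/1.9) / 0.4100 = 0.9392 / 0.4100 = 2.291 h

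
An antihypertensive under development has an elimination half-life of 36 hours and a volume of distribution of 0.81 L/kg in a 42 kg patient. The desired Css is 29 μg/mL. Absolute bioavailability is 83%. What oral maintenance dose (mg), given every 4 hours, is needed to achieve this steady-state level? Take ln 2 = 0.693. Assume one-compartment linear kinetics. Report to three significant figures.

91.5 mg

Vd = 0.81 L/kg × 42 kg = 34.02 L
CL = ln 2 · Vd / t½ = 0.693 × 34.02 / 36 = 0.6549 L/h
D = CL × Css × τ / F = 0.6549 × 29 × 4 / 0.83 = 91.53 mg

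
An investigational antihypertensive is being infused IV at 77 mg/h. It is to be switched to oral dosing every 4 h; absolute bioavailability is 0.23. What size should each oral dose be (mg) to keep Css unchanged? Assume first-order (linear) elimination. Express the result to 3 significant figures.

To maintain the same Css, the systemic dosing rate must be unchanged: F·D/τ = infusion rate.
D = rate × τ / F = 77 × 4 / 0.23 = 1339 mg

1340 mg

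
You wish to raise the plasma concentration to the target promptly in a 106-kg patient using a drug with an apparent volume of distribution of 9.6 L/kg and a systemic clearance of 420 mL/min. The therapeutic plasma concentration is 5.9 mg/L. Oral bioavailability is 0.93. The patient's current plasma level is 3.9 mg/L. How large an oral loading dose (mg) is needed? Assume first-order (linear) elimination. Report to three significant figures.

Vd = 9.6 L/kg × 106 kg = 1018 L
Loading dose depends on Vd (not clearance): it fills the distribution volume.
Concentration deficit ΔC = 5.9 − 3.9 = 2.000 mg/L
LD = Vd × ΔC / F = 1018 × 2.000 / 0.93 = 2189 mg

2190 mg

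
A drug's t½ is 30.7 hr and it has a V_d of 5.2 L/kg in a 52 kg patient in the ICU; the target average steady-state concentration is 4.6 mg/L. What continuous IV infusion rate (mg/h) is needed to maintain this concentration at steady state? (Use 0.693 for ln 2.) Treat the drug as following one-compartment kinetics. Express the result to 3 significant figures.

Vd(total) = 52 kg × 5.2 L/kg = 270.4 L
CL = ln 2 · Vd / t½ = 0.693 × 270.4 / 30.7 = 6.104 L/h
Infusion rate = CL × Css = 6.104 × 4.6 = 28.08 mg/h

28.1 mg/h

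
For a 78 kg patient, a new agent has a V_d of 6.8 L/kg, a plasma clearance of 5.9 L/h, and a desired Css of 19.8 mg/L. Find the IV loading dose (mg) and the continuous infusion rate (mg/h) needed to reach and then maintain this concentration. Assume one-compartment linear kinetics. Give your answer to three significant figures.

(a) 10500 mg; (b) 117 mg/h

Total Vd = 6.8 × 78 = 530.4 L
LD = Vd · C_target = 530.4 × 19.8 = 10500 mg
Maintenance: replace elimination → rate = CL × Css = 5.900 × 19.8 = 116.8 mg/h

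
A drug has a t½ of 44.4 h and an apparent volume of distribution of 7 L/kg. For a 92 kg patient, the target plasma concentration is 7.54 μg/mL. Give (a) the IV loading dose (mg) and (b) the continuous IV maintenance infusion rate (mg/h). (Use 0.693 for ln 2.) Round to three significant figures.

(a) 4860 mg; (b) 75.8 mg/h

Total Vd = 7 × 92 = 644.0 L
LD = Vd × C = 644.0 × 7.54 = 4856 mg
CL = 0.693 × Vd / t½ = 0.693 × 644.0 / 44.4 = 10.05 L/h
Infusion rate = CL × Css = 10.05 × 7.54 = 75.78 mg/h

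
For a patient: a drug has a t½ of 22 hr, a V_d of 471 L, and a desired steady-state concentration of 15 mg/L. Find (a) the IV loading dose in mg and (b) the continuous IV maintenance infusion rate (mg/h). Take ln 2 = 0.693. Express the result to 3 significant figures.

(a) 7070 mg; (b) 223 mg/h

LD = Vd × C = 471.0 × 15 = 7065 mg
CL = 0.693 × Vd / t½ = 0.693 × 471.0 / 22 = 14.84 L/h
Infusion rate = CL × Css = 14.84 × 15 = 222.6 mg/h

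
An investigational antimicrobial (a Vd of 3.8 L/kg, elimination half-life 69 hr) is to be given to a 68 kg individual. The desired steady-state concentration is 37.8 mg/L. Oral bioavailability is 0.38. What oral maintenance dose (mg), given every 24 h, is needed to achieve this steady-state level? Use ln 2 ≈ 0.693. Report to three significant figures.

Total Vd = 3.8 × 68 = 258.4 L
CL = ln 2 · Vd / t½ = 0.693 × 258.4 / 69 = 2.595 L/h
D = CL × Css × τ / F = 2.595 × 37.8 × 24 / 0.38 = 6195 mg

6200 mg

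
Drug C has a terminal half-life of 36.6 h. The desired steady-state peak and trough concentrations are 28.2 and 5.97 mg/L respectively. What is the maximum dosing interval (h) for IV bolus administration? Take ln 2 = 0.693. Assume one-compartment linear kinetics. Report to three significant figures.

82.0 h

k = 0.693 / t½ = 0.693 / 36.6 = 0.01893 h⁻¹
Between IV bolus doses, concentration decays as C = C₀·e^(−kτ), so C_peak/C_trough = e^(kτ).
τ_max = ln(C_peak/C_trough) / k = ln(28.2/5.97) / 0.01893 = 1.553 / 0.01893 = 82.04 h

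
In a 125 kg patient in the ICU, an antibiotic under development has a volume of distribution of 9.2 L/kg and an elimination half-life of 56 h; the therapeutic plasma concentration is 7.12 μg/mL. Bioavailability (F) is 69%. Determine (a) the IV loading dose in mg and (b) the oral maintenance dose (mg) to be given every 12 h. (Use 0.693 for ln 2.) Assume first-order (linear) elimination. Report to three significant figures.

Vd = 9.2 L/kg × 125 kg = 1150 L
LD = Vd × C = 1150 × 7.12 = 8188 mg
CL = 0.693 × Vd / t½ = 0.693 × 1150 / 56 = 14.23 L/h
D = CL × Css × τ / F = 14.23 × 7.12 × 12 / 0.69 = 1762 mg

(a) 8190 mg; (b) 1760 mg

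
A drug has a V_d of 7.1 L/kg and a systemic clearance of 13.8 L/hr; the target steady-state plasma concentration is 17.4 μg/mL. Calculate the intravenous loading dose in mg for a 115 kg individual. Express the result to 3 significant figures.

Vd = 7.1 L/kg × 115 kg = 816.5 L
Loading dose depends on Vd (not clearance): it fills the distribution volume.
LD = Vd × C = 816.5 × 17.40 = 14210 mg

14200 mg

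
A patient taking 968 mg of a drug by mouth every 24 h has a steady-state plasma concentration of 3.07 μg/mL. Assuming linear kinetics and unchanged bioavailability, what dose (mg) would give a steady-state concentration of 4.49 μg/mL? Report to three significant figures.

1420 mg

For first-order elimination, Css ∝ F·D/(CL·τ); F and CL are unchanged, so Css ∝ D/τ.
D₂ = D₁ × (Css,target / Css,current) = 968 × 4.49/3.07 = 1416 mg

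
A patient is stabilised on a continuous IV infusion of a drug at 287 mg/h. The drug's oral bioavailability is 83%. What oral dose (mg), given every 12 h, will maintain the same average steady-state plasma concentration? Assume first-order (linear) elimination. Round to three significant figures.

4150 mg

To maintain the same Css, the systemic dosing rate must be unchanged: F·D/τ = infusion rate.
D = rate × τ / F = 287 × 12 / 0.83 = 4149 mg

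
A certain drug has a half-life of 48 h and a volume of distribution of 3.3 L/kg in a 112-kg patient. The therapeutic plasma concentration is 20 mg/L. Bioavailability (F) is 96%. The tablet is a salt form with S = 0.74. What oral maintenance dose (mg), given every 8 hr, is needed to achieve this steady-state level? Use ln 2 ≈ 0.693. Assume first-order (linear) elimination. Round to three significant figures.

Vd(total) = 112 kg × 3.3 L/kg = 369.6 L
CL = ln 2 · Vd / t½ = 0.693 × 369.6 / 48 = 5.336 L/h
D = CL × Css × τ / F / S = 5.336 × 20 × 8 / 0.96 / 0.74 = 1202 mg

1200 mg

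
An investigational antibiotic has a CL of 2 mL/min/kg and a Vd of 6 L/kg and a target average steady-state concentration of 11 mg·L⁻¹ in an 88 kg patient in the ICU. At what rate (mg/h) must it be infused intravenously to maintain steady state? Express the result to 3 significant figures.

CL = 2 mL/min/kg × 88 kg = 176.0 mL/min = 176.0 × 60/1000 = 10.56 L/h
Rate = CL × Css = 10.56 × 11 = 116.2 mg/h

116 mg/h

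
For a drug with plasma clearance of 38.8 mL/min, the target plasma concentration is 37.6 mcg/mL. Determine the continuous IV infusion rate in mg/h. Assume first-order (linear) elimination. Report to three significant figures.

87.5 mg/h

CL = 38.8 mL/min = 38.8 × 0.06 = 2.328 L/h
At steady state, infusion rate equals elimination rate: rate in = CL × Css.
R₀ = 2.328 × 37.6 = 87.53 mg/h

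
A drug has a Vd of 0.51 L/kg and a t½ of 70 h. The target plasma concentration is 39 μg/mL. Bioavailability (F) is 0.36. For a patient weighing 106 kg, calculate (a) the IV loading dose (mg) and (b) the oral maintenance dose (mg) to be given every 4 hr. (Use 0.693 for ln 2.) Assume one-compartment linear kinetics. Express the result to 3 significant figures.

Total Vd = 0.51 × 106 = 54.06 L
LD = Vd × C = 54.06 × 39 = 2108 mg
CL = 0.693 × Vd / t½ = 0.693 × 54.06 / 70 = 0.5352 L/h
D = CL × Css × τ / F = 0.5352 × 39 × 4 / 0.36 = 231.9 mg

(a) 2110 mg; (b) 232 mg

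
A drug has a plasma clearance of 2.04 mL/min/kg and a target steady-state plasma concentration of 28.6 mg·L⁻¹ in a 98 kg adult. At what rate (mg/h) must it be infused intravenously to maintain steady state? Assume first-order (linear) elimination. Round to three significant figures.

CL = 2.04 mL/min/kg × 98 kg = 199.9 mL/min = 199.9 × 60/1000 = 11.99 L/h
Infusion rate = CL · Css = 11.99 L/h × 28.6 mg/L = 342.9 mg/h

343 mg/h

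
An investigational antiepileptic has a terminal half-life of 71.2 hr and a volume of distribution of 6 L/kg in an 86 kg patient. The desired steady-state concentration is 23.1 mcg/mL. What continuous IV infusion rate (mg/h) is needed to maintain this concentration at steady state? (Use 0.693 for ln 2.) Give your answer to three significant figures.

Vd(total) = 86 kg × 6 L/kg = 516.0 L
CL = 0.693 × Vd / t½ = 0.693 × 516.0 / 71.2 = 5.022 L/h
Infusion rate = CL × Css = 5.022 × 23.1 = 116.0 mg/h

116 mg/h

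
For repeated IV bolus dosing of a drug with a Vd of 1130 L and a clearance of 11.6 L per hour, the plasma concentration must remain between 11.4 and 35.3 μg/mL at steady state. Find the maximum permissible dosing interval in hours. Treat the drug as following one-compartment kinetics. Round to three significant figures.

110 h

k = CL / Vd = 11.60 / 1130 = 0.01027 h⁻¹
Between IV bolus doses, concentration decays as C = C₀·e^(−kτ), so C_peak/C_trough = e^(kτ).
τ_max = ln(C_peak/C_trough) / k = ln(35.3/11.4) / 0.01027 = 1.130 / 0.01027 = 110.0 h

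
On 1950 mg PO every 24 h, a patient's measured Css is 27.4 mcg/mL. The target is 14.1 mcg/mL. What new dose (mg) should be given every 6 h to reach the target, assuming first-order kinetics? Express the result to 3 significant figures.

For first-order elimination, Css ∝ F·D/(CL·τ); F and CL are unchanged, so Css ∝ D/τ.
D₂ = D₁ × (Css,target / Css,current) × (τ₂/τ₁) = 1950 × (14.1/27.4) × (6/24) = 250.9 mg

251 mg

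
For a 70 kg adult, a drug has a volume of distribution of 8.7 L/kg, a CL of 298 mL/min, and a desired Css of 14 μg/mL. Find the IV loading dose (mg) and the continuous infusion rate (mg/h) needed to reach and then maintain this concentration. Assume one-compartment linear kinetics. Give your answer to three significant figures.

Total Vd = 8.7 × 70 = 609.0 L
Loading dose = Vd × C = 609.0 × 14 = 8526 mg
CL = 298 mL/min × 60/1000 = 17.88 L/h
Maintenance: replace elimination → rate = CL × Css = 17.88 × 14 = 250.3 mg/h

(a) 8530 mg; (b) 250 mg/h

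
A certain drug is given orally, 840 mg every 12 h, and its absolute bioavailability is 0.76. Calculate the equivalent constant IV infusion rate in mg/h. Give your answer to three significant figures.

53.2 mg/h

Equivalent systemic input: infusion rate = F·D/τ.
Rate = 0.76 × 840 / 12 = 53.20 mg/h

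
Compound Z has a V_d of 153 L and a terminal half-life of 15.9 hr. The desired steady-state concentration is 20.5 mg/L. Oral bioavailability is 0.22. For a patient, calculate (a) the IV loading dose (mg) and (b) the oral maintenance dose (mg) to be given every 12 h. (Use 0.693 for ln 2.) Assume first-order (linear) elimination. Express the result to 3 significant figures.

LD = Vd × C = 153.0 × 20.5 = 3137 mg
CL = 0.693 × Vd / t½ = 0.693 × 153.0 / 15.9 = 6.668 L/h
D = CL × Css × τ / F = 6.668 × 20.5 × 12 / 0.22 = 7456 mg

(a) 3140 mg; (b) 7460 mg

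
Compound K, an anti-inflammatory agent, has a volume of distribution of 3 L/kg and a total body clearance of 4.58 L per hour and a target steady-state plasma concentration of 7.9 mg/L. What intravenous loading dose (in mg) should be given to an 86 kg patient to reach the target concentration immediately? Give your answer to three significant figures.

2040 mg

Vd(total) = 86 kg × 3 L/kg = 258.0 L
LD = Vd × C = 258.0 × 7.900 = 2038 mg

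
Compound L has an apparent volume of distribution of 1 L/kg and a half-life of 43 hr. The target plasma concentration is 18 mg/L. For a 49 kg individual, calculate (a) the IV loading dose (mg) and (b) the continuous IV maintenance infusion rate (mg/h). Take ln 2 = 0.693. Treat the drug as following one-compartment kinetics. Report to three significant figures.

(a) 882 mg; (b) 14.2 mg/h

Total Vd = 1 × 49 = 49.00 L
LD = Vd × C = 49.00 × 18 = 882.0 mg
CL = 0.693 × Vd / t½ = 0.693 × 49.00 / 43 = 0.7897 L/h
Infusion rate = CL × Css = 0.7897 × 18 = 14.21 mg/h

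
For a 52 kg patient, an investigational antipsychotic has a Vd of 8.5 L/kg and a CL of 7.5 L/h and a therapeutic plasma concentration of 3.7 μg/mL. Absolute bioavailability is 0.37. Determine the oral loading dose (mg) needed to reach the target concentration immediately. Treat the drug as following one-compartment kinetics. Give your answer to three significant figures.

4420 mg

Vd = 8.5 L/kg × 52 kg = 442.0 L
LD is governed by Vd — clearance does not enter the loading-dose calculation.
LD = Vd × C / F = 442.0 × 3.700 / 0.37 = 4420 mg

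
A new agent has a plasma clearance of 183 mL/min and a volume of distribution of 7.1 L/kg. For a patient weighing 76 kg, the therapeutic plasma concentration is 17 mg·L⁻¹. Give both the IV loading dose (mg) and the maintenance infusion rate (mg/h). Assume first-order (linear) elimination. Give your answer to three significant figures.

(a) 9170 mg; (b) 187 mg/h

Vd(total) = 76 kg × 7.1 L/kg = 539.6 L
Loading: fill Vd to C_target → 539.6 L × 17 mg/L = 9173 mg
CL = 183 mL/min = 183 × 0.06 = 10.98 L/h
Maintenance infusion rate = CL × Css = 10.98 × 17 = 186.7 mg/h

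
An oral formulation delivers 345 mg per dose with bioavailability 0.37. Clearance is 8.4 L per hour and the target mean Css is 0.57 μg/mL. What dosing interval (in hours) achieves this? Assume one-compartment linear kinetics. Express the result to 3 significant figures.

F·D/τ = CL·Css → τ = F·D / (CL·Css).
τ = 0.37 × 345 / (8.4 × 0.57) = 26.66 h

26.7 h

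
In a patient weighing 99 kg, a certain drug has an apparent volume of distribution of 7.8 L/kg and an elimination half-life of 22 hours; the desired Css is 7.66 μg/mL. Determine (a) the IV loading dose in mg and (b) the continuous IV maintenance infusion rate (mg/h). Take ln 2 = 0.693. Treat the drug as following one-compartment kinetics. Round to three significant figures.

Vd(total) = 99 kg × 7.8 L/kg = 772.2 L
LD = Vd × C = 772.2 × 7.66 = 5915 mg
CL = 0.693 × Vd / t½ = 0.693 × 772.2 / 22 = 24.32 L/h
Infusion rate = CL × Css = 24.32 × 7.66 = 186.3 mg/h

(a) 5920 mg; (b) 186 mg/h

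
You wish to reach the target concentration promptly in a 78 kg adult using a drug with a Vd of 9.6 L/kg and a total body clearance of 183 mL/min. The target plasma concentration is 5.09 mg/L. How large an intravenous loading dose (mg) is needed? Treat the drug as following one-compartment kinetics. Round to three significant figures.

Vd = 9.6 L/kg × 78 kg = 748.8 L
Loading dose depends on Vd (not clearance): it fills the distribution volume.
LD = Vd × C = 748.8 × 5.090 = 3811 mg

3810 mg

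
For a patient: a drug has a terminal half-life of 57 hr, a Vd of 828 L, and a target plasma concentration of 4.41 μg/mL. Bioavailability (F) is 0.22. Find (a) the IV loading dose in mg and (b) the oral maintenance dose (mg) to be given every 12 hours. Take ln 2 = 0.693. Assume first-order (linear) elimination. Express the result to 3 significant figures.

(a) 3650 mg; (b) 2420 mg

LD = Vd × C = 828.0 × 4.41 = 3651 mg
CL = 0.693 × Vd / t½ = 0.693 × 828.0 / 57 = 10.07 L/h
D = CL × Css × τ / F = 10.07 × 4.41 × 12 / 0.22 = 2422 mg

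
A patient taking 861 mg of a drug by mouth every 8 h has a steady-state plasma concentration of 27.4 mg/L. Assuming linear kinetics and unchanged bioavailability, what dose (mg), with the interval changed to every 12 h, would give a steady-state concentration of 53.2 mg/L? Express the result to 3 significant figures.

2510 mg

With linear kinetics, Css is proportional to dose rate (D/τ) at fixed clearance.
D₂ = D₁ × (Css,target / Css,current) × (τ₂/τ₁) = 861 × (53.2/27.4) × (12/8) = 2508 mg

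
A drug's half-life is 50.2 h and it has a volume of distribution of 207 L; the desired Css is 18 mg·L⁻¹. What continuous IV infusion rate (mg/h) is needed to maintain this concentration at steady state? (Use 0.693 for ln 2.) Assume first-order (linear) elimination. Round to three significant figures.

CL = ln 2 · Vd / t½ = 0.693 × 207.0 / 50.2 = 2.858 L/h
Infusion rate = CL × Css = 2.858 × 18 = 51.44 mg/h

51.4 mg/h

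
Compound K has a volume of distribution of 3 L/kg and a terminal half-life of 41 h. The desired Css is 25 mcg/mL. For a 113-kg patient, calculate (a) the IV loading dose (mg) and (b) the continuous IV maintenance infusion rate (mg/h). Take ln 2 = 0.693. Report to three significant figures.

(a) 8480 mg; (b) 143 mg/h

Total Vd = 3 × 113 = 339.0 L
LD = Vd × C = 339.0 × 25 = 8475 mg
CL = 0.693 × Vd / t½ = 0.693 × 339.0 / 41 = 5.730 L/h
Infusion rate = CL × Css = 5.730 × 25 = 143.3 mg/h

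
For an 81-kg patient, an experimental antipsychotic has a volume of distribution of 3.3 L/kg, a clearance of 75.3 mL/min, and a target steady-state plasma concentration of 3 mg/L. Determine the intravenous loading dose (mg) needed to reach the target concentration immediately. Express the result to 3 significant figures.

Vd = 3.3 L/kg × 81 kg = 267.3 L
LD = Vd × C = 267.3 × 3.000 = 801.9 mg

802 mg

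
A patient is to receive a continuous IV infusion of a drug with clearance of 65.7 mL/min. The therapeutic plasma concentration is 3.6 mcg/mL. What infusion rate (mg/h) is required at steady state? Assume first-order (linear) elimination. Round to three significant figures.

14.2 mg/h

CL = 65.7 mL/min × 60/1000 = 3.942 L/h
At steady state, infusion rate equals elimination rate: rate in = CL × Css.
Rate = CL × Css = 3.942 × 3.6 = 14.19 mg/h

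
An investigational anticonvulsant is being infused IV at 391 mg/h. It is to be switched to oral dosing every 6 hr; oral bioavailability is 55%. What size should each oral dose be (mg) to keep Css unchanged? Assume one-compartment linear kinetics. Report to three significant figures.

4270 mg

To maintain the same Css, the systemic dosing rate must be unchanged: F·D/τ = infusion rate.
D = rate × τ / F = 391 × 6 / 0.55 = 4265 mg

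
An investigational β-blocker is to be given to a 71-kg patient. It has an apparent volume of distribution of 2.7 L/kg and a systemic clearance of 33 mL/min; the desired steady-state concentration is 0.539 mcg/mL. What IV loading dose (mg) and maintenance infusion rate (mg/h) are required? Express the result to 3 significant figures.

(a) 103 mg; (b) 1.07 mg/h

Total Vd = 2.7 × 71 = 191.7 L
LD = Vd · C_target = 191.7 × 0.539 = 103.3 mg
CL = 33 mL/min = 33 × 0.06 = 1.980 L/h
Maintenance: replace elimination → rate = CL × Css = 1.980 × 0.539 = 1.067 mg/h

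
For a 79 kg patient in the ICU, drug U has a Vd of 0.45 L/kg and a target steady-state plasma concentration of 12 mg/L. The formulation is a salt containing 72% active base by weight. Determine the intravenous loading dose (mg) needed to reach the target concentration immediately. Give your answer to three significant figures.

593 mg

Vd = 0.45 L/kg × 79 kg = 35.55 L
The loading dose fills Vd to the target concentration.
LD = Vd × C / S = 35.55 × 12.00 / 0.72 = 592.5 mg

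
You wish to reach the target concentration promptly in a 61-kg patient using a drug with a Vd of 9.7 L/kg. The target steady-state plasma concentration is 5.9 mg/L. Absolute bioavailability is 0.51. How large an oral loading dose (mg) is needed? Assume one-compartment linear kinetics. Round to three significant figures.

Vd = 9.7 L/kg × 61 kg = 591.7 L
LD = Vd × C / F = 591.7 × 5.900 / 0.51 = 6845 mg

6850 mg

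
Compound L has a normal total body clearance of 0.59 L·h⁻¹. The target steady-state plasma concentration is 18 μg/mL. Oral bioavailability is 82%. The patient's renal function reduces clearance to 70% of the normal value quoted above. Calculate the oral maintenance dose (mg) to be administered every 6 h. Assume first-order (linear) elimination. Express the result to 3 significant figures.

Patient clearance = 0.7 × 0.5900 = 0.4130 L/h
At steady state, dose per interval replaces the amount cleared in that interval: F·D/τ = CL·Css.
D = CL × Css × τ / F = 0.4130 × 18 × 6 / 0.82 = 54.40 mg

54.4 mg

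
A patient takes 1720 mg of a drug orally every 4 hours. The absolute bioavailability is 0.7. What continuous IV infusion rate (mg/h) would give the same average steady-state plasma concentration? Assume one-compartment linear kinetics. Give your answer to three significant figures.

301 mg/h

Equivalent systemic input: infusion rate = F·D/τ.
Rate = 0.7 × 1720 / 4 = 301.0 mg/h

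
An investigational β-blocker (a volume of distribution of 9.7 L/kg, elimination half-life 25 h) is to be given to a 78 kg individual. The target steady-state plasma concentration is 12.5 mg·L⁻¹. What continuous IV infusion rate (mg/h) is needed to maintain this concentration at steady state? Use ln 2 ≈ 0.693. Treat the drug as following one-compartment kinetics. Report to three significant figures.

262 mg/h

Total Vd = 9.7 × 78 = 756.6 L
CL = 0.693 × Vd / t½ = 0.693 × 756.6 / 25 = 20.97 L/h
Infusion rate = CL × Css = 20.97 × 12.5 = 262.1 mg/h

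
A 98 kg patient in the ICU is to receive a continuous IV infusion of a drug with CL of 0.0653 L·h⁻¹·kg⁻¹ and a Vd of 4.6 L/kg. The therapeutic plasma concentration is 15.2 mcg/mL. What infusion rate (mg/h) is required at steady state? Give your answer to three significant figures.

CL = 0.0653 L·h⁻¹·kg⁻¹ × 98 kg = 6.399 L/h
Infusion rate = CL · Css = 6.399 L/h × 15.2 mg/L = 97.26 mg/h

97.3 mg/h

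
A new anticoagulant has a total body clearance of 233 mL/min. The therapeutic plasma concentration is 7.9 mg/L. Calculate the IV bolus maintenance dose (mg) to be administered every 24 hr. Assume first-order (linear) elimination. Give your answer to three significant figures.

CL = 233 mL/min × 60/1000 = 13.98 L/h
At steady state, dose per interval replaces the amount cleared in that interval: D/τ = CL·Css.
D = CL × Css × τ = 13.98 × 7.9 × 24 = 2651 mg

2650 mg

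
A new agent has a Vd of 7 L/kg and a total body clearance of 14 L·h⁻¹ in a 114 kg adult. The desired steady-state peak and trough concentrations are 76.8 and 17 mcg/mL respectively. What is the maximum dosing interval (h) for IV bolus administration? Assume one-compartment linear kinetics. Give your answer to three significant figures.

Total Vd = 7 × 114 = 798.0 L
k = CL / Vd = 14.00 / 798.0 = 0.01754 h⁻¹
Between IV bolus doses, concentration decays as C = C₀·e^(−kτ), so C_peak/C_trough = e^(kτ).
τ_max = ln(C_peak/C_trough) / k = ln(76.8/17) / 0.01754 = 1.508 / 0.01754 = 85.97 h

86.0 h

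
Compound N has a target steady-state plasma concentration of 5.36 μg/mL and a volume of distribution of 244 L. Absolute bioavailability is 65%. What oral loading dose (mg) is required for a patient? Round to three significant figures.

The loading dose fills Vd to the target concentration.
LD = Vd × C / F = 244.0 × 5.360 / 0.65 = 2012 mg

2010 mg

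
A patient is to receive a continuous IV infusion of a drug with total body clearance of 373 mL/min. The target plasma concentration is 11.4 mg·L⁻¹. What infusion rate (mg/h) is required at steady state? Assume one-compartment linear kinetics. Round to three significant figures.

CL = 373 mL/min × 60/1000 = 22.38 L/h
At steady state, infusion rate equals elimination rate: rate in = CL × Css.
Infusion rate = CL · Css = 22.38 L/h × 11.4 mg/L = 255.1 mg/h

255 mg/h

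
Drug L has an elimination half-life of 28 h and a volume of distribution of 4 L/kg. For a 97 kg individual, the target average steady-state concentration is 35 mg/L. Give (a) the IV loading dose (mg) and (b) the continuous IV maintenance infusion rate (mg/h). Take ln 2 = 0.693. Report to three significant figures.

(a) 13600 mg; (b) 336 mg/h

Vd(total) = 97 kg × 4 L/kg = 388.0 L
LD = Vd × C = 388.0 × 35 = 13580 mg
CL = 0.693 × Vd / t½ = 0.693 × 388.0 / 28 = 9.603 L/h
Infusion rate = CL × Css = 9.603 × 35 = 336.1 mg/h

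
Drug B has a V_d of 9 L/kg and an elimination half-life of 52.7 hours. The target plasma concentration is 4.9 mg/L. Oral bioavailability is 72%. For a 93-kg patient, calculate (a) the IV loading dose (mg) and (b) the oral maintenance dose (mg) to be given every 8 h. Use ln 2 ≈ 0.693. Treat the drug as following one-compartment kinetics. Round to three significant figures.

(a) 4100 mg; (b) 599 mg

Vd = 9 L/kg × 93 kg = 837.0 L
LD = Vd × C = 837.0 × 4.9 = 4101 mg
CL = 0.693 × Vd / t½ = 0.693 × 837.0 / 52.7 = 11.01 L/h
D = CL × Css × τ / F = 11.01 × 4.9 × 8 / 0.72 = 599.4 mg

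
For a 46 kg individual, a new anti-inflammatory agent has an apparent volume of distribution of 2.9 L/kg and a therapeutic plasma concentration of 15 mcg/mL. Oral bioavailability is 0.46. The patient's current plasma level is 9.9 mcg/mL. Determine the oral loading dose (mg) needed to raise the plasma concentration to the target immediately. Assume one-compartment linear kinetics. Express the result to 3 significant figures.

Vd = 2.9 L/kg × 46 kg = 133.4 L
Concentration deficit ΔC = 15 − 9.9 = 5.100 mg/L
LD = Vd × ΔC / F = 133.4 × 5.100 / 0.46 = 1479 mg

1480 mg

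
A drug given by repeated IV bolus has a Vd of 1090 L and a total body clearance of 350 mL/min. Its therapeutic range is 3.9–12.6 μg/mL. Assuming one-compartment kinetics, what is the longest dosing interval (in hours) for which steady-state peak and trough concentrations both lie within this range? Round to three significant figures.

60.9 h

CL = 350 mL/min = 350 × 0.06 = 21.00 L/h
k = CL / Vd = 21.00 / 1090 = 0.01927 h⁻¹
Between IV bolus doses, concentration decays as C = C₀·e^(−kτ), so C_peak/C_trough = e^(kτ).
τ_max = ln(C_peak/C_trough) / k = ln(12.6/3.9) / 0.01927 = 1.173 / 0.01927 = 60.87 h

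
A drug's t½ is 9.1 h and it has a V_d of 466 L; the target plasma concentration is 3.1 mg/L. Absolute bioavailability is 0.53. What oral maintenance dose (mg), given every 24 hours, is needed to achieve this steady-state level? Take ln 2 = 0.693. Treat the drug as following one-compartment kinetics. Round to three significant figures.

4980 mg

k = 0.693/9.1 = 0.07615 h⁻¹, so CL = k·Vd = 0.07615 × 466.0 = 35.49 L/h
D = CL × Css × τ / F = 35.49 × 3.1 × 24 / 0.53 = 4982 mg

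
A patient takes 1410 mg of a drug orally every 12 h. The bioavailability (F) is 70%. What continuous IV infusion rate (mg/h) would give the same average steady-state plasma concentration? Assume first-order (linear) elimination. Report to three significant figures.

Equivalent systemic input: infusion rate = F·D/τ.
Rate = 0.7 × 1410 / 12 = 82.25 mg/h

82.3 mg/h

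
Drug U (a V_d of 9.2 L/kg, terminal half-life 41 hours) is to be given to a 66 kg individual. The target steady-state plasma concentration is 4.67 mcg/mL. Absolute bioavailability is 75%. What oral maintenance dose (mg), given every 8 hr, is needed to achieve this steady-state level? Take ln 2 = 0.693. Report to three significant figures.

Vd = 9.2 L/kg × 66 kg = 607.2 L
CL = 0.693 × Vd / t½ = 0.693 × 607.2 / 41 = 10.26 L/h
D = CL × Css × τ / F = 10.26 × 4.67 × 8 / 0.75 = 511.1 mg

511 mg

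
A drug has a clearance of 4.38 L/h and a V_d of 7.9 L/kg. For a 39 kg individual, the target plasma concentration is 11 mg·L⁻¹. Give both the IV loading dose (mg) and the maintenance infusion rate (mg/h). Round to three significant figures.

(a) 3390 mg; (b) 48.2 mg/h

Vd = 7.9 L/kg × 39 kg = 308.1 L
Loading dose = Vd × C = 308.1 × 11 = 3389 mg
Maintenance infusion rate = CL × Css = 4.380 × 11 = 48.18 mg/h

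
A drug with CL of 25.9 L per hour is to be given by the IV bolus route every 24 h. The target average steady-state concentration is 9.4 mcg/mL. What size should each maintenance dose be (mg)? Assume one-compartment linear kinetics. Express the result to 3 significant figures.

5840 mg

D = CL × Css × τ = 25.90 × 9.4 × 24 = 5843 mg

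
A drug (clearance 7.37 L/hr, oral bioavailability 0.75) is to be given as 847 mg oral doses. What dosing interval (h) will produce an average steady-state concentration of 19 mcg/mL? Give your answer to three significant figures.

F·D/τ = CL·Css → τ = F·D / (CL·Css).
τ = 0.75 × 847 / (7.37 × 19) = 4.537 h

4.54 h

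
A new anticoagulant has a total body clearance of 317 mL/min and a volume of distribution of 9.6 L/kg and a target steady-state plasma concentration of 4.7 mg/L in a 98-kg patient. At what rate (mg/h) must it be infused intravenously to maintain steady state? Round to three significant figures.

Convert clearance: 317 mL/min × 60 min/h ÷ 1000 mL/L = 19.02 L/h
Rate = CL × Css = 19.02 × 4.7 = 89.39 mg/h

89.4 mg/h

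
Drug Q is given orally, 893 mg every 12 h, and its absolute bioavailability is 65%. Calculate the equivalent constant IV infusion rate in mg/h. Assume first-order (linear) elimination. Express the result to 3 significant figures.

Equivalent systemic input: infusion rate = F·D/τ.
Rate = 0.65 × 893 / 12 = 48.37 mg/h

48.4 mg/h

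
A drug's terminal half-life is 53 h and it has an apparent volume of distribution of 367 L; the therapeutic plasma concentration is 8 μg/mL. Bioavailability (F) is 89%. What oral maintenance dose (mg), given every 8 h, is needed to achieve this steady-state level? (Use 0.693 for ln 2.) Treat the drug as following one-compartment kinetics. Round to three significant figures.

345 mg

CL = ln 2 · Vd / t½ = 0.693 × 367.0 / 53 = 4.799 L/h
D = CL × Css × τ / F = 4.799 × 8 × 8 / 0.89 = 345.1 mg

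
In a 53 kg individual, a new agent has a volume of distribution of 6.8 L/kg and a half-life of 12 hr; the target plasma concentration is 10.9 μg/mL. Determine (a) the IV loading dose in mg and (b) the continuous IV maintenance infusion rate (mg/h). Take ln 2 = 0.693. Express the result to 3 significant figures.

(a) 3930 mg; (b) 227 mg/h

Total Vd = 6.8 × 53 = 360.4 L
LD = Vd × C = 360.4 × 10.9 = 3928 mg
CL = 0.693 × Vd / t½ = 0.693 × 360.4 / 12 = 20.81 L/h
Infusion rate = CL × Css = 20.81 × 10.9 = 226.8 mg/h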